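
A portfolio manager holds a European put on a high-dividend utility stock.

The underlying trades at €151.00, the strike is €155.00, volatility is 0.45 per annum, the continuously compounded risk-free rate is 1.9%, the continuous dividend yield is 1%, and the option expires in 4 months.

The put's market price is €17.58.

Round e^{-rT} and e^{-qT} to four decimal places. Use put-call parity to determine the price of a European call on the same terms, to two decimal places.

€14.06

e^(−qT) = e^(−0.01·0.3333) = 0.9967;  e^(−rT) = e^(−0.019·0.3333) = 0.9937
Put-call parity: C − P = S·e^(−qT) − K·e^(−rT) = 151·0.9967 − 155·0.9937 = 150.5017 − 154.0235 = -3.5218
C = P + (C − P) = 17.58 + (-3.5218) = 14.0582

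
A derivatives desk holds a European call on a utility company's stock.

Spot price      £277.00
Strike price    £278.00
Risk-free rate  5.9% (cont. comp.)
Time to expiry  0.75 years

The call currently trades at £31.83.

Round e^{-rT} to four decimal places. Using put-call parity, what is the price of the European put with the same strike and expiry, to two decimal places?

£20.79

exp(−rT) = exp(−0.059·0.75) = 0.9567
Put-call parity: C − P = S − K·e^(−rT) = 277 − 278·0.9567 = 277 − 265.9626 = 11.0374
P = C − (C − P) = 31.83 − (11.0374) = 20.7926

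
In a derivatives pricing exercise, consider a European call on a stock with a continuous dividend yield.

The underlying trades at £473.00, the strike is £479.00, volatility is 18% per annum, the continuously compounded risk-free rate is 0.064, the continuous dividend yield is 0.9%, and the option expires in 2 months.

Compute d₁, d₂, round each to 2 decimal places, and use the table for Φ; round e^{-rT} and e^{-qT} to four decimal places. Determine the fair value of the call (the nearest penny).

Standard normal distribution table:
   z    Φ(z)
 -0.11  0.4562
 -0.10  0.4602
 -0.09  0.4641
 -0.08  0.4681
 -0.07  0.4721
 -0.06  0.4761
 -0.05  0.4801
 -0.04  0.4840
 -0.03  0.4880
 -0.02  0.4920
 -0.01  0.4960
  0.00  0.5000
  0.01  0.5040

£12.41

σ√T = 0.18·√0.1667 = 0.0735
ln(S/K) + (r − q + σ²/2)T = ln(473/479) + (0.064 − 0.009 + 0.18²/2)·0.1667 = -0.0126 + 0.0119 = -0.0007
d₁ = -0.0007 / 0.0735 = -0.0101 ≈ -0.01
d₂ = d₁ − σ√T = -0.0101 − 0.0735 = -0.0835 ≈ -0.08
e^(−qT) = e^(−0.009·0.1667) = 0.9985;  e^(−rT) = e^(−0.064·0.1667) = 0.9894
C = 473·0.9985·N(-0.01) − 479·0.9894·N(-0.08) = 473·0.9985·0.4960 − 479·0.9894·0.4681 = 234.2561 − 221.8432 = 12.4129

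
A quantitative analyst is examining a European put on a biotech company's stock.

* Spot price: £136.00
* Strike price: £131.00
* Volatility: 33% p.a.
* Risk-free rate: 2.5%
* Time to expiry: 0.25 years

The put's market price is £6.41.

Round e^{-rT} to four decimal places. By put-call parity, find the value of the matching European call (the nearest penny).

£12.22

exp(−rT) = exp(−0.025·0.25) = 0.9938
Put-call parity: C − P = S − K·e^(−rT) = 136 − 131·0.9938 = 136 − 130.1878 = 5.8122
C = P + (C − P) = 6.41 + (5.8122) = 12.2222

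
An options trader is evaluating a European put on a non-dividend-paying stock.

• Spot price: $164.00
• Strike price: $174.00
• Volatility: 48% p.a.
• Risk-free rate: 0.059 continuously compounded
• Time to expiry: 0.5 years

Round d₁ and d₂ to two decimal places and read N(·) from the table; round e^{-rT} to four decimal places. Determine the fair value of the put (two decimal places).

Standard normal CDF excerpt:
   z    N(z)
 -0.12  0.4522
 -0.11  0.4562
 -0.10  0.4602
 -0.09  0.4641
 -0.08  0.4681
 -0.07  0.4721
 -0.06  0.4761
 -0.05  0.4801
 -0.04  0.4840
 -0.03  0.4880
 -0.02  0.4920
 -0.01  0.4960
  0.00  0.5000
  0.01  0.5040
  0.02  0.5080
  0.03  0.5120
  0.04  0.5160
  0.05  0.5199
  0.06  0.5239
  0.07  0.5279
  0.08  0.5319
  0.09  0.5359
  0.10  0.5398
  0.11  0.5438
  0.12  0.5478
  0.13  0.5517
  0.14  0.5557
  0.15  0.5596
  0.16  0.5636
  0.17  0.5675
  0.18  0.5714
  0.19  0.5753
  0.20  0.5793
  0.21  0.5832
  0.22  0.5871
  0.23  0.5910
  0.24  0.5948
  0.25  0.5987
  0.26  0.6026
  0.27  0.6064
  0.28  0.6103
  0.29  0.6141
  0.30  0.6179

T = 0.5;  σ√T = 0.3394
d₁ = [ln(164/174) + (0.059 + 0.48²/2)·0.5] / 0.3394 = [-0.0592 + 0.0871] / 0.3394 = 0.0822 ≈ 0.08
d₂ = d₁ − σ√T = 0.0822 − 0.3394 = -0.2572 ≈ -0.26
e^(−rT) = e^(−0.059·0.5) = 0.9709
N(−d₂) = N(0.26) = 0.6026;  N(−d₁) = N(-0.08) = 0.4681
P = 174·0.9709·0.6026 − 164·0.4681 = 101.8012 − 76.7684 = 25.0328

$25.03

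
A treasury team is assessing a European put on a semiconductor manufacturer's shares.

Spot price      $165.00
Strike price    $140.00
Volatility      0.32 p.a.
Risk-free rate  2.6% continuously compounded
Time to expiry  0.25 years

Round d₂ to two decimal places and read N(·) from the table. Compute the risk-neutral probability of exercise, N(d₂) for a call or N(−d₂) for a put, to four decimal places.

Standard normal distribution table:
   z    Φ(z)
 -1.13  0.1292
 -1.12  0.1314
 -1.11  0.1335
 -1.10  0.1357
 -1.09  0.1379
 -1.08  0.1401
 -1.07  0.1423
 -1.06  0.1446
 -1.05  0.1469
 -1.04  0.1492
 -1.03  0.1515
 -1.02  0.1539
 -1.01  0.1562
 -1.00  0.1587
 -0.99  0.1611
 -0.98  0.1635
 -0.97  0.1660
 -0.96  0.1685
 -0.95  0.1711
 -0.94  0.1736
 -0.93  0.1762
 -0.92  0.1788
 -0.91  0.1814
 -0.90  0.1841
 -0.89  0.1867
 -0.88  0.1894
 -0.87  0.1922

0.1611

σ√T = 0.32·√0.25 = 0.1600
d₁ = [ln(165/140) + (0.026 + 0.32²/2)·0.25] / 0.1600 = [0.1643 + 0.0193] / 0.1600 = 1.1475 ⇒ 1.15
d₂ = d₁ − σ√T = 1.1475 − 0.1600 = 0.9875 ⇒ 0.99
Pr(exercise) under Q = N(−d₂) = N(-0.99) = 0.1611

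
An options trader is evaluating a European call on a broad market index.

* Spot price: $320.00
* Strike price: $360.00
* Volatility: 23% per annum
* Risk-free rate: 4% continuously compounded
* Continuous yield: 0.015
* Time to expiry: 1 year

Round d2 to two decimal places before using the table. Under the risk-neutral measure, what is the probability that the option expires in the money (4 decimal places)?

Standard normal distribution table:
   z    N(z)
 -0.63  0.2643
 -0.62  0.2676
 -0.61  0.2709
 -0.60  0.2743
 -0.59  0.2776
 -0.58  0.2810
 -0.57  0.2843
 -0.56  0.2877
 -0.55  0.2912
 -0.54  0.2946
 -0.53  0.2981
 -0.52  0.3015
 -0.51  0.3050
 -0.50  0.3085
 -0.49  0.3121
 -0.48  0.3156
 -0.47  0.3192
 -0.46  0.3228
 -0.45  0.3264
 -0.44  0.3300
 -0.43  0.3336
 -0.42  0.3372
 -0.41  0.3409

σ√T = 0.23 × 1.0000 = 0.2300
d₁ = [ln(320/360) + (0.04 − 0.015 + ½·0.23²)·1] / (σ√T) = (-0.1178 + 0.0515) / 0.2300 = -0.2884 ≈ -0.29
d₂ = -0.2884 − 0.2300 = -0.5184 ≈ -0.52
Risk-neutral Pr[S_T > K] = N(d₂) = N(-0.52) = 0.3015

0.3015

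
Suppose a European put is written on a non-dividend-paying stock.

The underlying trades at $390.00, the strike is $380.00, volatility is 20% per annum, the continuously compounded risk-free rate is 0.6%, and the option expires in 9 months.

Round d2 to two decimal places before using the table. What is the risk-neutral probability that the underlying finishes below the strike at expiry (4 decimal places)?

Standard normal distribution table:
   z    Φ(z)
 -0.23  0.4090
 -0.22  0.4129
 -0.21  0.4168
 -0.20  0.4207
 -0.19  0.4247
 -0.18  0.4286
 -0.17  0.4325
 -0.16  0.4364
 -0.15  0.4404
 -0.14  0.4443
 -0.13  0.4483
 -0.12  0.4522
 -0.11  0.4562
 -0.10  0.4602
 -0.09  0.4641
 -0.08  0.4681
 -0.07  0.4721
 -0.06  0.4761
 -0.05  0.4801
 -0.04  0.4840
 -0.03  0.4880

T = 0.75;  σ√T = 0.1732
ln(S/K) + (r + σ²/2)T = ln(390/380) + (0.006 + 0.2²/2)·0.75 = 0.0260 + 0.0195 = 0.0455
d₁ = 0.0455 / 0.1732 = 0.2626 → 0.26
d₂ = d₁ − σ√T = 0.2626 − 0.1732 = 0.0893 → 0.09
Risk-neutral Pr[S_T < K] = N(−d₂) = N(-0.09) = 0.4641

0.4641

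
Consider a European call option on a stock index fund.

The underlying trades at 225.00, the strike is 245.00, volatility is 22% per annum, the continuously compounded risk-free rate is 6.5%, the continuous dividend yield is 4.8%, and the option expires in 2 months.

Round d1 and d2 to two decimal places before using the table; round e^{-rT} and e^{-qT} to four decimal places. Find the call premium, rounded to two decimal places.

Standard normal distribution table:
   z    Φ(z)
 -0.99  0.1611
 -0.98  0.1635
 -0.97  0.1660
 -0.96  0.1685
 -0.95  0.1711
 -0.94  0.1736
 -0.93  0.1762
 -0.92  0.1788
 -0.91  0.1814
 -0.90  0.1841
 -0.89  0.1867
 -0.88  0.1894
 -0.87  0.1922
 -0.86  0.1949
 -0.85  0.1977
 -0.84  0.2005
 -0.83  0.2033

σ√T = 0.22·√0.1667 = 0.0898
d₁ = [ln(225/245) + (0.065 − 0.048 + ½·0.22²)·0.1667] / (σ√T) = (-0.0852 + 0.0069) / 0.0898 = -0.8717 → -0.87
d₂ = -0.8717 − 0.0898 = -0.9615 → -0.96
exp(−qT) = exp(−0.048·0.1667) = 0.9920;  exp(−rT) = exp(−0.065·0.1667) = 0.9892
N(d₁) = N(-0.87) = 0.1922;  N(d₂) = N(-0.96) = 0.1685
C = 225·0.9920·0.1922 − 245·0.9892·0.1685 = 42.8990 − 40.8366 = 2.0624

2.06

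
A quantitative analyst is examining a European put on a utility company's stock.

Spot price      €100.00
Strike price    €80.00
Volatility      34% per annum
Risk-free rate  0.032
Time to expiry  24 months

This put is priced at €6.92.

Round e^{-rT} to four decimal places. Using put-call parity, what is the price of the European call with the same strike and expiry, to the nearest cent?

exp(−rT) = exp(−0.032·2) = 0.9380
Put-call parity: C − P = S − K·e^(−rT) = 100 − 80·0.9380 = 100 − 75.0400 = 24.9600
C = P + (C − P) = 6.92 + (24.9600) = 31.8800

€31.88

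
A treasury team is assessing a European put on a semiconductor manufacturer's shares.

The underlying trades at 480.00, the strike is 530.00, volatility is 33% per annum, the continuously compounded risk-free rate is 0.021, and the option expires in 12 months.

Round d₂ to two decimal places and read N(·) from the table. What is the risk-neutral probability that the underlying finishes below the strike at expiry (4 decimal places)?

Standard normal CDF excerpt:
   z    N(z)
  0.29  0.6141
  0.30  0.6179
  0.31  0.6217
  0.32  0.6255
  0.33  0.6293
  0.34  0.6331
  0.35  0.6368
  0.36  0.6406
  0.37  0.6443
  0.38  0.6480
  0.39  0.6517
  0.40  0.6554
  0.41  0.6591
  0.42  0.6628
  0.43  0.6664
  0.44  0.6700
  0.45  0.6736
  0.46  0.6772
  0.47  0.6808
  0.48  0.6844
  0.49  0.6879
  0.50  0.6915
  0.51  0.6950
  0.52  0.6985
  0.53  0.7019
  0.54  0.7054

σ√T = 0.33·√1 = 0.3300
d₁ = [ln(480/530) + (0.021 + ½·0.33²)·1] / (σ√T) = (-0.0991 + 0.0755) / 0.3300 = -0.0716 ≈ -0.07
d₂ = -0.0716 − 0.3300 = -0.4016 ≈ -0.40
Risk-neutral Pr[S_T < K] = N(−d₂) = N(0.40) = 0.6554

0.6554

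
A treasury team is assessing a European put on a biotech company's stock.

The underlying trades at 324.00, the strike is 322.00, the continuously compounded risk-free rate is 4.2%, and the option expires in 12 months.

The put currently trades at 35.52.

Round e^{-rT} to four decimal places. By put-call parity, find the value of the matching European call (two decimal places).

50.75

exp(−rT) = exp(−0.042·1) = 0.9589
Put-call parity: C − P = S − K·e^(−rT) = 324 − 322·0.9589 = 324 − 308.7658 = 15.2342
C = P + (C − P) = 35.52 + (15.2342) = 50.7542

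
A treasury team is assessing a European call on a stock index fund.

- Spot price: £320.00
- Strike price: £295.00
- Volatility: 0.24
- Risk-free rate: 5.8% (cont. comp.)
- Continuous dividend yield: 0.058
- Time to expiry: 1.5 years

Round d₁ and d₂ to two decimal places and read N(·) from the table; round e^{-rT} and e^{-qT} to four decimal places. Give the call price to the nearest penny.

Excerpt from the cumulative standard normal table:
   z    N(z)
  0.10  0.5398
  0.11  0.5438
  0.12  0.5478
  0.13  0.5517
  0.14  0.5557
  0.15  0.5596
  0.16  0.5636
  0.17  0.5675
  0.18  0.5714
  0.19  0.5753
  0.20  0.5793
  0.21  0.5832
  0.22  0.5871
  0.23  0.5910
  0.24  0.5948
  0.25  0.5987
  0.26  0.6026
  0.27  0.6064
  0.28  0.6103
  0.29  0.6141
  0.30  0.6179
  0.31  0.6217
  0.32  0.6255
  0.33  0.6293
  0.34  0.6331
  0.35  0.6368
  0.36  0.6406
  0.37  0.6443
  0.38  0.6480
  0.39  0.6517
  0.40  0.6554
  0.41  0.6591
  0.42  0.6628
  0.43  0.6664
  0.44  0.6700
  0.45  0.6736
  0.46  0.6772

£45.23

σ√T = 0.24·√1.5 = 0.2939
d₁ = [ln(320/295) + (0.058 − 0.058 + 0.24²/2)·1.5] / 0.2939 = [0.0813 + 0.0432] / 0.2939 = 0.4237 ⇒ 0.42
d₂ = d₁ − σ√T = 0.4237 − 0.2939 = 0.1298 ⇒ 0.13
exp(−qT) = exp(−0.058·1.5) = 0.9167;  exp(−rT) = exp(−0.058·1.5) = 0.9167
N(d₁) = N(0.42) = 0.6628;  N(d₂) = N(0.13) = 0.5517
C = 320·0.9167·0.6628 − 295·0.9167·0.5517 = 194.4284 − 149.1943 = 45.2341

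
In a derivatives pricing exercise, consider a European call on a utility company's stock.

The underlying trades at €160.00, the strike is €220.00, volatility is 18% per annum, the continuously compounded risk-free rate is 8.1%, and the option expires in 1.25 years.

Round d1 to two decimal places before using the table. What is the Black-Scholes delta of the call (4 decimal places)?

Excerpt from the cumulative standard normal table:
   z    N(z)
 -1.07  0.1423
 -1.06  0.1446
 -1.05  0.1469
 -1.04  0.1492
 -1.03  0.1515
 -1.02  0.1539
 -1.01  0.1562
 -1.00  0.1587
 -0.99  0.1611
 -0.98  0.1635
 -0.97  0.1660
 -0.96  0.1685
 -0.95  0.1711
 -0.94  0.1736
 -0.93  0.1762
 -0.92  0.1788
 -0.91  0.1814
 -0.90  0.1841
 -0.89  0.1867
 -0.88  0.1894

σ√T = 0.18 × 1.1180 = 0.2012
d₁ = [ln(160/220) + (0.081 + 0.18²/2)·1.25] / 0.2012 = [-0.3185 + 0.1215] / 0.2012 = -0.9787 ⇒ -0.98
N(d₁) = N(-0.98) = 0.1635
Δ_call = N(d₁) = 0.1635

0.1635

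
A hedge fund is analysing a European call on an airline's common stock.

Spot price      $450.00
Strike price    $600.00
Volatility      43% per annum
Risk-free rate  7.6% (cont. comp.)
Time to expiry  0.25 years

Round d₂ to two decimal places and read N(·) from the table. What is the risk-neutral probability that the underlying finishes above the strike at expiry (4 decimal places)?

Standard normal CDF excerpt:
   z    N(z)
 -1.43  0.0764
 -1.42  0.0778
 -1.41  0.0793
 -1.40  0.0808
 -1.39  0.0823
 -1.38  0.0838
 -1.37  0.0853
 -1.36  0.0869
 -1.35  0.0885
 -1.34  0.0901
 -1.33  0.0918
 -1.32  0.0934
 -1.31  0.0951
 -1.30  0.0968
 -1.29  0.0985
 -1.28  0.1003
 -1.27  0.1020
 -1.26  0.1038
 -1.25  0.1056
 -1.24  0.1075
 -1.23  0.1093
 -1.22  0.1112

0.0869

T = 0.25;  σ√T = 0.2150
d₁ = [ln(450/600) + (0.076 + 0.43²/2)·0.25] / 0.2150 = [-0.2877 + 0.0421] / 0.2150 = -1.1422 ≈ -1.14
d₂ = d₁ − σ√T = -1.1422 − 0.2150 = -1.3572 ≈ -1.36
Risk-neutral Pr[S_T > K] = N(d₂) = N(-1.36) = 0.0869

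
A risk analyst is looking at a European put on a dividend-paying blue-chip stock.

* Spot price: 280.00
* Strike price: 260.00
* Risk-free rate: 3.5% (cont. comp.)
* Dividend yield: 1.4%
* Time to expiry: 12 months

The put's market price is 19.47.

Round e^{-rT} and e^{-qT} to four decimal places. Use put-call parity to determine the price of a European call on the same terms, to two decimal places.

44.52

exp(−qT) = exp(−0.014·1) = 0.9861;  exp(−rT) = exp(−0.035·1) = 0.9656
Put-call parity: C − P = S·e^(−qT) − K·e^(−rT) = 280·0.9861 − 260·0.9656 = 276.1080 − 251.0560 = 25.0520
C = P + (C − P) = 19.47 + (25.0520) = 44.5220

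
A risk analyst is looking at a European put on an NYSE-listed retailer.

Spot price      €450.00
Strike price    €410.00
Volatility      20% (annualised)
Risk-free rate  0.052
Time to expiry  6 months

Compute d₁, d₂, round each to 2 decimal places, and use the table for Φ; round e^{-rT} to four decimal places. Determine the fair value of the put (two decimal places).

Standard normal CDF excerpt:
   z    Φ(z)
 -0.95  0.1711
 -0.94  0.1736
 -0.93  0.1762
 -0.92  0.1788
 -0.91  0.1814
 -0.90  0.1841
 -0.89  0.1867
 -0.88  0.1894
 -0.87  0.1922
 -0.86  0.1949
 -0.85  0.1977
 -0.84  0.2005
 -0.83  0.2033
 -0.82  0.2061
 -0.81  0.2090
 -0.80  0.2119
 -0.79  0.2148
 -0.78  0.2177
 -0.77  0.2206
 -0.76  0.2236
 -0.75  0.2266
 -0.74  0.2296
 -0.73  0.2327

€6.49

σ√T = 0.2 × 0.7071 = 0.1414
d₁ = [ln(450/410) + (0.052 + ½·0.2²)·0.5] / (σ√T) = (0.0931 + 0.0360) / 0.1414 = 0.9128 which rounds to 0.91
d₂ = 0.9128 − 0.1414 = 0.7714 which rounds to 0.77
e^(−rT) = e^(−0.052·0.5) = 0.9743
P = 410·0.9743·N(-0.77) − 450·N(-0.91) = 410·0.9743·0.2206 − 450·0.1814 = 88.1215 − 81.6300 = 6.4915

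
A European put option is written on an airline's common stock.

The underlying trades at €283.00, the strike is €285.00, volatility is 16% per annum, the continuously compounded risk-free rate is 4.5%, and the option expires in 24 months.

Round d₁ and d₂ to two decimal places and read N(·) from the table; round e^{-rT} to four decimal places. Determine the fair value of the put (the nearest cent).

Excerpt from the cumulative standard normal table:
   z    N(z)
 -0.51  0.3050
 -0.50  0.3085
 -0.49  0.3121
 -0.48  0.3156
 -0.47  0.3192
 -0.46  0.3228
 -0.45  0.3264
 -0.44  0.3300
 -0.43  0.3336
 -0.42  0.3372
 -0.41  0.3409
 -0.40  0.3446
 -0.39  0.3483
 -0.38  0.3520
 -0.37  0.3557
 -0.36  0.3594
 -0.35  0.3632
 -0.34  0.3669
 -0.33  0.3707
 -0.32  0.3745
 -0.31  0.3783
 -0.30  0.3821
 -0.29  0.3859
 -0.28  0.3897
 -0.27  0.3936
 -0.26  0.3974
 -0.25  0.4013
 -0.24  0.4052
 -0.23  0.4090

σ√T = 0.16 × 1.4142 = 0.2263
d₁ = [ln(283/285) + (0.045 + 0.16²/2)·2] / 0.2263 = [-0.0070 + 0.1156] / 0.2263 = 0.4798 which rounds to 0.48
d₂ = d₁ − σ√T = 0.4798 − 0.2263 = 0.2535 which rounds to 0.25
e^(−rT) = e^(−0.045·2) = 0.9139
N(−d₂) = N(-0.25) = 0.4013;  N(−d₁) = N(-0.48) = 0.3156
P = 285·0.9139·0.4013 − 283·0.3156 = 104.5232 − 89.3148 = 15.2084

€15.21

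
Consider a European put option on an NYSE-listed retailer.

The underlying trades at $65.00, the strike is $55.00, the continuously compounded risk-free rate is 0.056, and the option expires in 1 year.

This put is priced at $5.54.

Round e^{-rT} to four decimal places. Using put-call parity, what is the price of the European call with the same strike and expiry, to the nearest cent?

$18.54

exp(−rT) = exp(−0.056·1) = 0.9455
Put-call parity: C − P = S − K·e^(−rT) = 65 − 55·0.9455 = 65 − 52.0025 = 12.9975
C = P + (C − P) = 5.54 + (12.9975) = 18.5375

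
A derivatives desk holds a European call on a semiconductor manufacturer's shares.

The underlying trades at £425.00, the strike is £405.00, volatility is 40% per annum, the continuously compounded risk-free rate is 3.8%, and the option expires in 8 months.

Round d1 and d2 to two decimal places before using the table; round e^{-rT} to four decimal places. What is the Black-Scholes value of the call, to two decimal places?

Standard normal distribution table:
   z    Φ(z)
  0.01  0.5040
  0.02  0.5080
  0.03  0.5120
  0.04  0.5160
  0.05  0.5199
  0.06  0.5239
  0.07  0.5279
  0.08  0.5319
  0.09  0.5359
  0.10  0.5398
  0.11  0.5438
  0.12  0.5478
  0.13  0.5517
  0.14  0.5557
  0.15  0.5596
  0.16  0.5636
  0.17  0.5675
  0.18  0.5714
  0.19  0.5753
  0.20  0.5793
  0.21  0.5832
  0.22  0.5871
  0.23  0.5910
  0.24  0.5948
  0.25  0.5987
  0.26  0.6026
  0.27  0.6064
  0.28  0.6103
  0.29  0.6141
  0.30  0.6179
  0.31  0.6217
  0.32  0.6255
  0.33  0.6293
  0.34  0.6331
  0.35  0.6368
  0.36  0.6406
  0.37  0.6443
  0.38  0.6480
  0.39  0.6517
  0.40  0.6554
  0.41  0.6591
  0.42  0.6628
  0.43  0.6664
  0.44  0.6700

£70.10

σ√T = 0.4·√0.6667 = 0.3266
d₁ = [ln(425/405) + (0.038 + 0.4²/2)·0.6667] / 0.3266 = [0.0482 + 0.0787] / 0.3266 = 0.3885 ⇒ 0.39
d₂ = d₁ − σ√T = 0.3885 − 0.3266 = 0.0619 ⇒ 0.06
e^(−rT) = e^(−0.038·0.6667) = 0.9750
C = 425·N(0.39) − 405·0.9750·N(0.06) = 425·0.6517 − 405·0.9750·0.5239 = 276.9725 − 206.8750 = 70.0975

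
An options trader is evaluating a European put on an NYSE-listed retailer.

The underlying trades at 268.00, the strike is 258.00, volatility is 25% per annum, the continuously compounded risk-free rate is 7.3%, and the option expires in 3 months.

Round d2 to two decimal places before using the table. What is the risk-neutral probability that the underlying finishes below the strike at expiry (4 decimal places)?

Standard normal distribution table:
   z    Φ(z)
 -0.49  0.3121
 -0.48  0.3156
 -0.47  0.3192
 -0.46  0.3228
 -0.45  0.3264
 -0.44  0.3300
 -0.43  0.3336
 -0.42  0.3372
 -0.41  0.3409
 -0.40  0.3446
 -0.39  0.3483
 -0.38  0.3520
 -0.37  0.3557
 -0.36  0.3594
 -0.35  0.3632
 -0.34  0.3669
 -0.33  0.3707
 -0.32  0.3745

σ√T = 0.25 × 0.5000 = 0.1250
d₁ = [ln(268/258) + (0.073 + 0.25²/2)·0.25] / 0.1250 = [0.0380 + 0.0261] / 0.1250 = 0.5127 ⇒ 0.51
d₂ = d₁ − σ√T = 0.5127 − 0.1250 = 0.3877 ⇒ 0.39
Risk-neutral Pr[S_T < K] = N(−d₂) = N(-0.39) = 0.3483

0.3483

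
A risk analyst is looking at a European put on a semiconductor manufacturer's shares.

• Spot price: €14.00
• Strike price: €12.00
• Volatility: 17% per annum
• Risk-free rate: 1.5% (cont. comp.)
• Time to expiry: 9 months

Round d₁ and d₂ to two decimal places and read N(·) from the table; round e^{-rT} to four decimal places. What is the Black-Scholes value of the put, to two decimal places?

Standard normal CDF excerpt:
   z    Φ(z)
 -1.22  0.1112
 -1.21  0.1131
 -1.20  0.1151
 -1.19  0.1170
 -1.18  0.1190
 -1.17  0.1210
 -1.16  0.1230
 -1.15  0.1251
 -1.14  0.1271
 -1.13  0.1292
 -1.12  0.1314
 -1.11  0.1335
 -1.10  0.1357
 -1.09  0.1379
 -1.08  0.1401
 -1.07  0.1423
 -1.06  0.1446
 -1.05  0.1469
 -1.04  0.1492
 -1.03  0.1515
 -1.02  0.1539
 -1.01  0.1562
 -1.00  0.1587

€0.13

σ√T = 0.17·√0.75 = 0.1472
d₁ = [ln(14/12) + (0.015 + 0.17²/2)·0.75] / 0.1472 = [0.1542 + 0.0221] / 0.1472 = 1.1971 which rounds to 1.20
d₂ = d₁ − σ√T = 1.1971 − 0.1472 = 1.0498 which rounds to 1.05
e^(−rT) = e^(−0.015·0.75) = 0.9888
P = 12·0.9888·N(-1.05) − 14·N(-1.20) = 12·0.9888·0.1469 − 14·0.1151 = 1.7431 − 1.6114 = 0.1317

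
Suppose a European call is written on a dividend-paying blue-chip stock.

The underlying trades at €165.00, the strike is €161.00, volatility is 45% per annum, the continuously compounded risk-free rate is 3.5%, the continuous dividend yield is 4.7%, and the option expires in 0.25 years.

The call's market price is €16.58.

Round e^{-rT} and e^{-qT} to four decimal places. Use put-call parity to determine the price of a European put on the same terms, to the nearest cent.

e^(−qT) = e^(−0.047·0.25) = 0.9883;  e^(−rT) = e^(−0.035·0.25) = 0.9913
Put-call parity: C − P = S·e^(−qT) − K·e^(−rT) = 165·0.9883 − 161·0.9913 = 163.0695 − 159.5993 = 3.4702
P = C − (C − P) = 16.58 − (3.4702) = 13.1098

€13.11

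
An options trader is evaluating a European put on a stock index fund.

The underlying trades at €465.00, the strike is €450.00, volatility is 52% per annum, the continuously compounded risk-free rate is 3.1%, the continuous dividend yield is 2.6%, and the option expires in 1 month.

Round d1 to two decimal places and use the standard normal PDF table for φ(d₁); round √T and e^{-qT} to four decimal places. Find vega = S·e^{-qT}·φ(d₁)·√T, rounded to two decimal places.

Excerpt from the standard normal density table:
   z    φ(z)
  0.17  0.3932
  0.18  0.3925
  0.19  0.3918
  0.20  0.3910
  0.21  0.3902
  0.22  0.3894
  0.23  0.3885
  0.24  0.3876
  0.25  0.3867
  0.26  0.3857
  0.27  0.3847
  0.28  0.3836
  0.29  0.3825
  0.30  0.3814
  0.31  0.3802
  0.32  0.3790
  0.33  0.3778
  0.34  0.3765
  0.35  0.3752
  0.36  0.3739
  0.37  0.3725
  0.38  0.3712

T = 0.08333;  σ√T = 0.1501
ln(S/K) + (r − q + σ²/2)T = ln(465/450) + (0.031 − 0.026 + 0.52²/2)·0.08333 = 0.0328 + 0.0117 = 0.0445
d₁ = 0.0445 / 0.1501 = 0.2963 ⇒ 0.30
√T = √0.08333 = 0.2887
φ(d₁) = φ(0.30) = 0.3814
exp(−qT) = exp(−0.026·0.08333) = 0.9978
vega = S·exp(−qT)·φ(d₁)·√T = 465·0.9978·0.3814·0.2887 = 51.0886

51.09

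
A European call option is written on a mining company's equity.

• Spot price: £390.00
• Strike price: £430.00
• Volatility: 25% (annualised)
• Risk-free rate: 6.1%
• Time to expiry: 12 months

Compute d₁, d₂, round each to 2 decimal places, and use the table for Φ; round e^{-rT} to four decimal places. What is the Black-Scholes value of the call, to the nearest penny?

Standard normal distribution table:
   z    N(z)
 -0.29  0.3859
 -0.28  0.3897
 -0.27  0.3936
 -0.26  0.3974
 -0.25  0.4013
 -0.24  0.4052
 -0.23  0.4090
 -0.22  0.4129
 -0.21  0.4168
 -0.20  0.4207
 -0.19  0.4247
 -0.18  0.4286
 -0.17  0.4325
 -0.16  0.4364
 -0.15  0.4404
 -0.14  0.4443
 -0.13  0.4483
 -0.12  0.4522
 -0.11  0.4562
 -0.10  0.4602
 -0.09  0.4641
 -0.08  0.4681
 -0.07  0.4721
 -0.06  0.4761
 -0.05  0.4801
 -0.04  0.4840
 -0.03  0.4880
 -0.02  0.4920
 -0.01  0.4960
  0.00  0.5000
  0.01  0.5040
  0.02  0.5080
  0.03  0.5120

σ√T = 0.25·√1 = 0.2500
d₁ = [ln(390/430) + (0.061 + ½·0.25²)·1] / (σ√T) = (-0.0976 + 0.0922) / 0.2500 = -0.0216 → -0.02
d₂ = -0.0216 − 0.2500 = -0.2716 → -0.27
exp(−rT) = exp(−0.061·1) = 0.9408
N(d₁) = N(-0.02) = 0.4920;  N(d₂) = N(-0.27) = 0.3936
C = 390·0.4920 − 430·0.9408·0.3936 = 191.8800 − 159.2285 = 32.6515

£32.65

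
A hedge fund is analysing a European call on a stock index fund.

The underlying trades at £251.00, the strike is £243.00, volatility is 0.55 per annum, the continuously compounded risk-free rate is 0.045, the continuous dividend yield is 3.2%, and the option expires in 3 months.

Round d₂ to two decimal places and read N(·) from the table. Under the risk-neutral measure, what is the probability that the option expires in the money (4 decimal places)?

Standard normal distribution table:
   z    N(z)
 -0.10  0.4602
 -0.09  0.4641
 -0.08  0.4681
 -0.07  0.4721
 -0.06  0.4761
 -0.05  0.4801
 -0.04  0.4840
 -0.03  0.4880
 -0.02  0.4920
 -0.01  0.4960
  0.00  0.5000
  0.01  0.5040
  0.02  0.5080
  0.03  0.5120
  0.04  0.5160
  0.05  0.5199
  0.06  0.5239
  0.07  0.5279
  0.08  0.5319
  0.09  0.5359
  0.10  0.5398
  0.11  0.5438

0.4960

σ√T = 0.55 × 0.5000 = 0.2750
d₁ = [ln(251/243) + (0.045 − 0.032 + 0.55²/2)·0.25] / 0.2750 = [0.0324 + 0.0411] / 0.2750 = 0.2671 ≈ 0.27
d₂ = d₁ − σ√T = 0.2671 − 0.2750 = -0.0079 ≈ -0.01
Risk-neutral Pr[S_T > K] = N(d₂) = N(-0.01) = 0.4960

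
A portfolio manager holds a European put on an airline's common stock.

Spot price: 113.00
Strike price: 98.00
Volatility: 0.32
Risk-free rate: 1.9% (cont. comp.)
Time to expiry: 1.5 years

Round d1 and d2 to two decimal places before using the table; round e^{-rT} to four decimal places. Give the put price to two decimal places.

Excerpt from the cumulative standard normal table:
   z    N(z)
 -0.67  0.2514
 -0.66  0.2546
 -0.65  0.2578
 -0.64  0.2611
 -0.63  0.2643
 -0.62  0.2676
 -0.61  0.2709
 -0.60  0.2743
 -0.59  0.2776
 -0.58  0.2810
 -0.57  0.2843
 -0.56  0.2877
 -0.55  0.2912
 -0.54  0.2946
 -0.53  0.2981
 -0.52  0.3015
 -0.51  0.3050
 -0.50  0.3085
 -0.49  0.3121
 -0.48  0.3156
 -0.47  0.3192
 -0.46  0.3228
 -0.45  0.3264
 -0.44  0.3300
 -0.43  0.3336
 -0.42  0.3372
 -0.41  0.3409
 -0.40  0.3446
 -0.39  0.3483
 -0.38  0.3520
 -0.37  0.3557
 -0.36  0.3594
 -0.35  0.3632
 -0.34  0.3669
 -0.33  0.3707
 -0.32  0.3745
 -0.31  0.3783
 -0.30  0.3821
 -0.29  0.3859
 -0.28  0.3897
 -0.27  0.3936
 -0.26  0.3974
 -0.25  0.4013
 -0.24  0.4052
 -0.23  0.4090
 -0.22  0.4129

σ√T = 0.32 × 1.2247 = 0.3919
ln(S/K) + (r + σ²/2)T = ln(113/98) + (0.019 + 0.32²/2)·1.5 = 0.1424 + 0.1053 = 0.2477
d₁ = 0.2477 / 0.3919 = 0.6321 → 0.63
d₂ = d₁ − σ√T = 0.6321 − 0.3919 = 0.2402 → 0.24
e^(−rT) = e^(−0.019·1.5) = 0.9719
N(−d₂) = N(-0.24) = 0.4052;  N(−d₁) = N(-0.63) = 0.2643
P = 98·0.9719·0.4052 − 113·0.2643 = 38.5938 − 29.8659 = 8.7279

8.73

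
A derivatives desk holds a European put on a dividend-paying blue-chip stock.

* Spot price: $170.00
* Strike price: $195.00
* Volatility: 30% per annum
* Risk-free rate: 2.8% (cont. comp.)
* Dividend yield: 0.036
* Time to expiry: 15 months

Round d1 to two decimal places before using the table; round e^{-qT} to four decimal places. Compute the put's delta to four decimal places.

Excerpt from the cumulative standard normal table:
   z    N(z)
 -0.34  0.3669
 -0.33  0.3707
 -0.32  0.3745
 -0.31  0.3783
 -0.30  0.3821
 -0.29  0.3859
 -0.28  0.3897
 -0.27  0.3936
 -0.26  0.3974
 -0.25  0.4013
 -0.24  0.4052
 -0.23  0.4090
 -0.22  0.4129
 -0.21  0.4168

-0.5797

T = 1.25;  σ√T = 0.3354
ln(S/K) + (r − q + σ²/2)T = ln(170/195) + (0.028 − 0.036 + 0.3²/2)·1.25 = -0.1372 + 0.0463 = -0.0910
d₁ = -0.0910 / 0.3354 = -0.2712 ⇒ -0.27
N(d₁) = N(-0.27) = 0.3936
Δ_put = exp(−qT)·(N(d₁) − 1) = 0.9560·(0.3936 − 1) = -0.5797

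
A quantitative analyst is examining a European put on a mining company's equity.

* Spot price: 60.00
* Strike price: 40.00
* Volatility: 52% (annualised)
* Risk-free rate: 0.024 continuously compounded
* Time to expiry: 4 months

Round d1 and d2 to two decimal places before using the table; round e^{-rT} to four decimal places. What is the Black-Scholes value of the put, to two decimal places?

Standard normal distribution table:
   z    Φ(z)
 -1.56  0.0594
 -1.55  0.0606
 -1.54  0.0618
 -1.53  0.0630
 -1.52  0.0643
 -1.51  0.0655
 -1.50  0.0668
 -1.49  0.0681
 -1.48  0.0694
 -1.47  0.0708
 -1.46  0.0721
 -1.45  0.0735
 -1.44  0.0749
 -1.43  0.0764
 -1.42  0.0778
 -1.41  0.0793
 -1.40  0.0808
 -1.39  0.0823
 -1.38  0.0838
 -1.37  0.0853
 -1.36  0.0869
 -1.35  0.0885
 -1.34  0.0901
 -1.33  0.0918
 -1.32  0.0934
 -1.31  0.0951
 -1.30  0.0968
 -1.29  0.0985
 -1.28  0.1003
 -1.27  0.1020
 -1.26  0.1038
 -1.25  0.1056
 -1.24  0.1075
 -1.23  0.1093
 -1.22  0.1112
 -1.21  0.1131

0.56

σ√T = 0.52·√0.3333 = 0.3002
d₁ = [ln(60/40) + (0.024 + 0.52²/2)·0.3333] / 0.3002 = [0.4055 + 0.0531] / 0.3002 = 1.5273 → 1.53
d₂ = d₁ − σ√T = 1.5273 − 0.3002 = 1.2271 → 1.23
e^(−rT) = e^(−0.024·0.3333) = 0.9920
P = 40·0.9920·N(-1.23) − 60·N(-1.53) = 40·0.9920·0.1093 − 60·0.0630 = 4.3370 − 3.7800 = 0.5570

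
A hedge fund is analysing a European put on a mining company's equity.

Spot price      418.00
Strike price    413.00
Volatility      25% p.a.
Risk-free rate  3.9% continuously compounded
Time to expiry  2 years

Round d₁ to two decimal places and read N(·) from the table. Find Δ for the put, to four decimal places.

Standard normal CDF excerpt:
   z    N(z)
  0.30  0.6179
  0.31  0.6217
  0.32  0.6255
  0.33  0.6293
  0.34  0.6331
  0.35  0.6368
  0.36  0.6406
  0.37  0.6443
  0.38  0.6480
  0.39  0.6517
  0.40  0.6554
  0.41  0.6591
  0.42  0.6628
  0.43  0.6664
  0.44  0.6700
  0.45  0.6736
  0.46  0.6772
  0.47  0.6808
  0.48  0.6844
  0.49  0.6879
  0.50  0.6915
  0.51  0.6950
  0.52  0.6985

-0.3336

T = 2;  σ√T = 0.3536
d₁ = [ln(418/413) + (0.039 + 0.25²/2)·2] / 0.3536 = [0.0120 + 0.1405] / 0.3536 = 0.4314 ⇒ 0.43
N(d₁) = N(0.43) = 0.6664
Δ_put = N(d₁) − 1 = 0.6664 − 1 = -0.3336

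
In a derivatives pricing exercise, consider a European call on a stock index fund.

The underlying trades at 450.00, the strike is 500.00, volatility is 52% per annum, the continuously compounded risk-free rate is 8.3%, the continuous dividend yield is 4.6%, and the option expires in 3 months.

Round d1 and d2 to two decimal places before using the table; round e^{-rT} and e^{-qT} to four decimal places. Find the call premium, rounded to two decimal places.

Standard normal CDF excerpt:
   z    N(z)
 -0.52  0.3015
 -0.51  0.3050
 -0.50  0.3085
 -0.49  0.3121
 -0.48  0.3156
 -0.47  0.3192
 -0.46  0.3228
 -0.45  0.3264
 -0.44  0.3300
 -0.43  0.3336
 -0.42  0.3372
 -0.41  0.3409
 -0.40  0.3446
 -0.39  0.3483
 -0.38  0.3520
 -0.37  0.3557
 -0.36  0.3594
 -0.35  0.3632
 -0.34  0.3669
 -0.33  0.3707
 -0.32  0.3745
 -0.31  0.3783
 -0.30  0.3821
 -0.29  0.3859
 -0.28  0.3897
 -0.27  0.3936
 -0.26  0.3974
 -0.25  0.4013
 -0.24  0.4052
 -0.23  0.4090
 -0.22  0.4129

σ√T = 0.52·√0.25 = 0.2600
ln(S/K) + (r − q + σ²/2)T = ln(450/500) + (0.083 − 0.046 + 0.52²/2)·0.25 = -0.1054 + 0.0431 = -0.0623
d₁ = -0.0623 / 0.2600 = -0.2397 which rounds to -0.24
d₂ = d₁ − σ√T = -0.2397 − 0.2600 = -0.4997 which rounds to -0.50
exp(−qT) = exp(−0.046·0.25) = 0.9886;  exp(−rT) = exp(−0.083·0.25) = 0.9795
N(d₁) = N(-0.24) = 0.4052;  N(d₂) = N(-0.50) = 0.3085
C = 450·0.9886·0.4052 − 500·0.9795·0.3085 = 180.2613 − 151.0879 = 29.1734

29.17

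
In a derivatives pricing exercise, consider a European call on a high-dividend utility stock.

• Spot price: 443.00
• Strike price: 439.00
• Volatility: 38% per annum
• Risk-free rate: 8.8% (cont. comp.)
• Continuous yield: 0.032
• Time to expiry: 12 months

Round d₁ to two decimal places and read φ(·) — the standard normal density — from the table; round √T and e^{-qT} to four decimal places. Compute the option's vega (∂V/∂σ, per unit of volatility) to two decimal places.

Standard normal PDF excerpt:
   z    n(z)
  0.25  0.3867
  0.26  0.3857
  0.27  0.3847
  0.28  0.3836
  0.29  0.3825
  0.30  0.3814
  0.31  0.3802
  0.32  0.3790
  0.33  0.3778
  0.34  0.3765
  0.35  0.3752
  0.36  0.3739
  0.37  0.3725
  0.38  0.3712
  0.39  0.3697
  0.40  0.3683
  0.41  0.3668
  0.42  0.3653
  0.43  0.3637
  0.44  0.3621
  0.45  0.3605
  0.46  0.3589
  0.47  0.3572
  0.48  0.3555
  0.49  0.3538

T = 1;  σ√T = 0.3800
d₁ = [ln(443/439) + (0.088 − 0.032 + 0.38²/2)·1] / 0.3800 = [0.0091 + 0.1282] / 0.3800 = 0.3612 which rounds to 0.36
√T = √1 = 1.0000
φ(d₁) = φ(0.36) = 0.3739
exp(−qT) = exp(−0.032·1) = 0.9685
vega = S·exp(−qT)·φ(d₁)·√T = 443·0.9685·0.3739·1.0000 = 160.4201

160.42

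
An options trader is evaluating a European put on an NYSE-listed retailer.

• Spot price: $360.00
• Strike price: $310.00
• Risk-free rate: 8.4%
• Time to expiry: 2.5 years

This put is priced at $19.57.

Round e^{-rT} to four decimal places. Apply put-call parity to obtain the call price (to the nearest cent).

$128.28

e^(−rT) = e^(−0.084·2.5) = 0.8106
Put-call parity: C − P = S − K·e^(−rT) = 360 − 310·0.8106 = 360 − 251.2860 = 108.7140
C = P + (C − P) = 19.57 + (108.7140) = 128.2840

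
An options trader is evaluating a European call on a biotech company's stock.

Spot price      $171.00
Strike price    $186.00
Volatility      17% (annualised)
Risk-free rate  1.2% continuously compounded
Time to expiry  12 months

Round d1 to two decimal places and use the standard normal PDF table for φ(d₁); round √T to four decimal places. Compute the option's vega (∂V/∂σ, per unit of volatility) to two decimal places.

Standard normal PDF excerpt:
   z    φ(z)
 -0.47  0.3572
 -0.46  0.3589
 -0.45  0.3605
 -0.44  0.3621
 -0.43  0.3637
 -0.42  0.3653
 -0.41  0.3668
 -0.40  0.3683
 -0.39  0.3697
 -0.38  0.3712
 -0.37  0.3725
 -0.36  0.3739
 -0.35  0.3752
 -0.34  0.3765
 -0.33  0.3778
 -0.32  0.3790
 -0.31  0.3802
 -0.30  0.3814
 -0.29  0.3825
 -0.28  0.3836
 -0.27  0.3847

64.38

σ√T = 0.17 × 1.0000 = 0.1700
d₁ = [ln(171/186) + (0.012 + ½·0.17²)·1] / (σ√T) = (-0.0841 + 0.0265) / 0.1700 = -0.3390 → -0.34
√T = √1 = 1.0000
φ(d₁) = φ(-0.34) = 0.3765
vega = S·φ(d₁)·√T = 171·0.3765·1.0000 = 64.3815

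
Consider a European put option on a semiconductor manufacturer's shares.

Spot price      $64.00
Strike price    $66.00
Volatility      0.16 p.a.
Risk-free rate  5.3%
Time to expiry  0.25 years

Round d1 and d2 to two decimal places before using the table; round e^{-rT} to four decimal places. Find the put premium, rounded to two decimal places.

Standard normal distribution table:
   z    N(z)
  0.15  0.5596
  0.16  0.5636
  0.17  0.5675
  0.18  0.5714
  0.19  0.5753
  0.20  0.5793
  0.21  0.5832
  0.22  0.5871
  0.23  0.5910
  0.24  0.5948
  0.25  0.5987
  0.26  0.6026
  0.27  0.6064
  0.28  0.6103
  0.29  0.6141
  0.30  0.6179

σ√T = 0.16·√0.25 = 0.0800
d₁ = [ln(64/66) + (0.053 + 0.16²/2)·0.25] / 0.0800 = [-0.0308 + 0.0164] / 0.0800 = -0.1790 → -0.18
d₂ = d₁ − σ√T = -0.1790 − 0.0800 = -0.2590 → -0.26
exp(−rT) = exp(−0.053·0.25) = 0.9868
N(−d₂) = N(0.26) = 0.6026;  N(−d₁) = N(0.18) = 0.5714
P = 66·0.9868·0.6026 − 64·0.5714 = 39.2466 − 36.5696 = 2.6770

$2.68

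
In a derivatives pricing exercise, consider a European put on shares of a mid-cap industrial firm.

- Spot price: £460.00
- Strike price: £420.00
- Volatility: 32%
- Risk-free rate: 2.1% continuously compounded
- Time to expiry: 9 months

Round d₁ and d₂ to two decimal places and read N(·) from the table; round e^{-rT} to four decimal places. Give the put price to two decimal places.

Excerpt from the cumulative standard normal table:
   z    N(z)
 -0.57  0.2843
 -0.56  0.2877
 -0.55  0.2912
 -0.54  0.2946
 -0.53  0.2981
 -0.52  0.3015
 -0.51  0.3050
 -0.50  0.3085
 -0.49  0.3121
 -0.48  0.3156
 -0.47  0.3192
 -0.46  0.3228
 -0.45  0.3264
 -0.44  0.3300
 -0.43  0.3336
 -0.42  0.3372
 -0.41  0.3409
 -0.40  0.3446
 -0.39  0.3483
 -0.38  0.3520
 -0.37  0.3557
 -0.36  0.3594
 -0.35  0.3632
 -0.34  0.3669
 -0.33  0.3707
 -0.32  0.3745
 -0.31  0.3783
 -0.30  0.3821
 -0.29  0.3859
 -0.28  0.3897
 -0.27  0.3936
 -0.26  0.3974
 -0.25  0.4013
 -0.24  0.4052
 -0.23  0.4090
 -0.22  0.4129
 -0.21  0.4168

£27.23

T = 0.75;  σ√T = 0.2771
d₁ = [ln(460/420) + (0.021 + ½·0.32²)·0.75] / (σ√T) = (0.0910 + 0.0542) / 0.2771 = 0.5237 ⇒ 0.52
d₂ = 0.5237 − 0.2771 = 0.2465 ⇒ 0.25
exp(−rT) = exp(−0.021·0.75) = 0.9844
P = 420·0.9844·N(-0.25) − 460·N(-0.52) = 420·0.9844·0.4013 − 460·0.3015 = 165.9167 − 138.6900 = 27.2267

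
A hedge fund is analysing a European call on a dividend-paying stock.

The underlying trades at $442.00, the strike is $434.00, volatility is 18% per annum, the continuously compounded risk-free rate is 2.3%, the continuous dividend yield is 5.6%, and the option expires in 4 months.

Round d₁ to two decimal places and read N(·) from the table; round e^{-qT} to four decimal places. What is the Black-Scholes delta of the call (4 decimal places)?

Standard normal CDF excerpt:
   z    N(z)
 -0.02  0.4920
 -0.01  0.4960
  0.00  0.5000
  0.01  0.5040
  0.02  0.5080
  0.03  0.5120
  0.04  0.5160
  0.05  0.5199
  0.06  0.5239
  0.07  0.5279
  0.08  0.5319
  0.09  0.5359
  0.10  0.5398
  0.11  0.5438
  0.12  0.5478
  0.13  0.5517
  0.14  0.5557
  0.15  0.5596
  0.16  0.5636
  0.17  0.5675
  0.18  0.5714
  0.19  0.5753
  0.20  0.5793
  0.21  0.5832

T = 0.3333;  σ√T = 0.1039
d₁ = [ln(442/434) + (0.023 − 0.056 + 0.18²/2)·0.3333] / 0.1039 = [0.0183 − 0.0056] / 0.1039 = 0.1219 → 0.12
N(d₁) = N(0.12) = 0.5478
Δ_call = exp(−qT)·N(d₁) = 0.9815·0.5478 = 0.5377

0.5377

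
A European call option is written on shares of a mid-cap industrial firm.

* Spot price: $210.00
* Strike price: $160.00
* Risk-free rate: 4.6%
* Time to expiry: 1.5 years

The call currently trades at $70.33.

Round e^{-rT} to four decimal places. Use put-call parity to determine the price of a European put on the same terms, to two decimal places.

$9.66

e^(−rT) = e^(−0.046·1.5) = 0.9333
Put-call parity: C − P = S − K·e^(−rT) = 210 − 160·0.9333 = 210 − 149.3280 = 60.6720
P = C − (C − P) = 70.33 − (60.6720) = 9.6580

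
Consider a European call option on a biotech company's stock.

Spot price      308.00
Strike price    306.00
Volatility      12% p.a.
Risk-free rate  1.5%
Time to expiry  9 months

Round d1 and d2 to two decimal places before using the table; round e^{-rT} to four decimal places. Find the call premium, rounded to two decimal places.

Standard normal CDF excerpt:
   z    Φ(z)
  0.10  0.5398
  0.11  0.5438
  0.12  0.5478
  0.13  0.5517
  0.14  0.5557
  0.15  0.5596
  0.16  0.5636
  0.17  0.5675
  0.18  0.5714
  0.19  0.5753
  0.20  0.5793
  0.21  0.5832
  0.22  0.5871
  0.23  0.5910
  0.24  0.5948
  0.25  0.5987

15.08

T = 0.75;  σ√T = 0.1039
d₁ = [ln(308/306) + (0.015 + 0.12²/2)·0.75] / 0.1039 = [0.0065 + 0.0166] / 0.1039 = 0.2229 which rounds to 0.22
d₂ = d₁ − σ√T = 0.2229 − 0.1039 = 0.1190 which rounds to 0.12
e^(−rT) = e^(−0.015·0.75) = 0.9888
N(d₁) = N(0.22) = 0.5871;  N(d₂) = N(0.12) = 0.5478
C = 308·0.5871 − 306·0.9888·0.5478 = 180.8268 − 165.7494 = 15.0774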